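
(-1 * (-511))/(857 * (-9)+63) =-511/7650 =-0.07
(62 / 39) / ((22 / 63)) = 4.55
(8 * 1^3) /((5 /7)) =56 /5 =11.20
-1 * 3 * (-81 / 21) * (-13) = -1053 / 7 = -150.43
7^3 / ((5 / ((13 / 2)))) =4459 / 10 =445.90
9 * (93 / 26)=837 / 26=32.19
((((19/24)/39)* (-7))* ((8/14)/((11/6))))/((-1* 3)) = 19/1287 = 0.01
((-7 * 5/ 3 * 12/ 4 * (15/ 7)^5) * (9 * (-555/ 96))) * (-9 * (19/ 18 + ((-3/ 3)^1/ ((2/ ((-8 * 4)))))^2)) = -190356584.11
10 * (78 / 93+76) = 23820 / 31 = 768.39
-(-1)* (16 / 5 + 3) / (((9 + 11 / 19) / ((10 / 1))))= 589 / 91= 6.47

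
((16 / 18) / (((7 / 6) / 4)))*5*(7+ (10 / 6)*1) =8320 / 63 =132.06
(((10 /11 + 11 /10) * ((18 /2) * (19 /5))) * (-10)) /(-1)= 687.11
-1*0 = 0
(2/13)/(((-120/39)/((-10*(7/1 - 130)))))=-61.50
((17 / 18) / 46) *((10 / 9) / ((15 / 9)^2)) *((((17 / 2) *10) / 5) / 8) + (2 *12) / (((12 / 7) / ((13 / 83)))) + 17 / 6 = 6932267 / 1374480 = 5.04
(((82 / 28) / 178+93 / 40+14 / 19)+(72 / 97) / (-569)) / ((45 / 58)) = 777299702609 / 195995862300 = 3.97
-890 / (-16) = 445 / 8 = 55.62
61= 61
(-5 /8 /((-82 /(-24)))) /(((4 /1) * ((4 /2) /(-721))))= 10815 /656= 16.49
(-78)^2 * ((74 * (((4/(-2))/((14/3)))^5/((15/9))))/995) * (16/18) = -291739968/83614825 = -3.49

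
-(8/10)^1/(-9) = 4/45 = 0.09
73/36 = 2.03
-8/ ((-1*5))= 8/ 5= 1.60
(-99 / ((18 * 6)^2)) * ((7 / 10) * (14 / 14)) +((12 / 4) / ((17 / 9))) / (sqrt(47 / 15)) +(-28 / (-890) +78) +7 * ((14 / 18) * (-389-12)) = -485643617 / 230688 +27 * sqrt(705) / 799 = -2104.30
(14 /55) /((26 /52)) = 28 /55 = 0.51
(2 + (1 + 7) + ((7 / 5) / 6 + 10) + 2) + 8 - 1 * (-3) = 997 / 30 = 33.23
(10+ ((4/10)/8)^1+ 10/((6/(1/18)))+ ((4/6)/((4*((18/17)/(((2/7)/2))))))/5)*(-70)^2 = 1342460/27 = 49720.74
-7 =-7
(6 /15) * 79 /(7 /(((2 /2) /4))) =79 /70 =1.13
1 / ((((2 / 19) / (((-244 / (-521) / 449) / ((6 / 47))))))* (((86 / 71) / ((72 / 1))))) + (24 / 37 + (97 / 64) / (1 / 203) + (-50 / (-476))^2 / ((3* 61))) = 19316687603880260947 / 61727577079683648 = 312.93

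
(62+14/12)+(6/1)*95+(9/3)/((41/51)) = 156677/246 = 636.90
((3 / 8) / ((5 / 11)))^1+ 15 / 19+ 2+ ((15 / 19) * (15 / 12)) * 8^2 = 50747 / 760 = 66.77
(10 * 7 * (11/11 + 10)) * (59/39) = 45430/39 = 1164.87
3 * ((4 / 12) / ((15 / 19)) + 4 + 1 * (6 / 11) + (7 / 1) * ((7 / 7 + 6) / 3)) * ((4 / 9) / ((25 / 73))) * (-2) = -6157696 / 37125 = -165.86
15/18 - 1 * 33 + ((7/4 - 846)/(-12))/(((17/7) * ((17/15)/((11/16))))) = -14.59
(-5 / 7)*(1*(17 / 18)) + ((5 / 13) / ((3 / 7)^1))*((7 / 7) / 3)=-205 / 546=-0.38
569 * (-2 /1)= -1138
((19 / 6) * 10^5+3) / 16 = 950009 / 48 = 19791.85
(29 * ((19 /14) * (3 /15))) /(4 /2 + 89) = 551 /6370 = 0.09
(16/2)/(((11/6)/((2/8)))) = 12/11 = 1.09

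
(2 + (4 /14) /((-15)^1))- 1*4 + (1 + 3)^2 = 1468 /105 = 13.98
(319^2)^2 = 10355301121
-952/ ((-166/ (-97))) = -46172/ 83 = -556.29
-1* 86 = -86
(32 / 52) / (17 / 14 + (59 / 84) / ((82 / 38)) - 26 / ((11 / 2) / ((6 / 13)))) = -303072 / 316199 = -0.96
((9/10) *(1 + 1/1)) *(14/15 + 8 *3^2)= 3282/25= 131.28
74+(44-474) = -356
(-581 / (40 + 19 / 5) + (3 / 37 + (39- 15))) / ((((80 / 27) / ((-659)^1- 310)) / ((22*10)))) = -2101944141 / 2701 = -778209.60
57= 57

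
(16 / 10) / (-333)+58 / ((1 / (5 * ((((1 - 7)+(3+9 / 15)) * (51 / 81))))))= -81072 / 185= -438.23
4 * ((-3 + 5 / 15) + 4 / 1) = 5.33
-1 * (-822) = 822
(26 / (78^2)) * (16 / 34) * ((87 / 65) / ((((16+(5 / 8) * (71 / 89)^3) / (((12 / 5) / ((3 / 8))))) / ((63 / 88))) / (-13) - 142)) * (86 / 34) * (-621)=1467429812360064 / 49378794255982165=0.03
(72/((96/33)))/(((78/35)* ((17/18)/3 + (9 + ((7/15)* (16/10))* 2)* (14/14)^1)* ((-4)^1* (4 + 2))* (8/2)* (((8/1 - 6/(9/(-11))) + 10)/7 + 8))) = -5457375/5924179456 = -0.00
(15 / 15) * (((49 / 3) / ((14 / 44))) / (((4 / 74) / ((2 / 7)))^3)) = 1114366 / 147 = 7580.72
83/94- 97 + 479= 35991/94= 382.88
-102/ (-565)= 102/ 565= 0.18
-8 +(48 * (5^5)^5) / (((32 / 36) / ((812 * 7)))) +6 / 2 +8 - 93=91474056243896484374910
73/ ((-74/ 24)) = -876/ 37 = -23.68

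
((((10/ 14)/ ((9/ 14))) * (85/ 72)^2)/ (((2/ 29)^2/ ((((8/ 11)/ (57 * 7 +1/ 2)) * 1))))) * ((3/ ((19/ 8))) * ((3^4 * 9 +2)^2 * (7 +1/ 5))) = 763975921700/ 265221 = 2880525.76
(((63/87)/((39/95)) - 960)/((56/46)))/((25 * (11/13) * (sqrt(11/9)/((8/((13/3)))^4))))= -413502299136 * sqrt(11)/3507719215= -390.98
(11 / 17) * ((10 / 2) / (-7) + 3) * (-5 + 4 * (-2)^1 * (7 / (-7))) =528 / 119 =4.44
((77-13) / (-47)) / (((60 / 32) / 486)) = -82944 / 235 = -352.95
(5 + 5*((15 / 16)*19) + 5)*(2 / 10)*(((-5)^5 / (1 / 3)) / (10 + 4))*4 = -2971875 / 56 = -53069.20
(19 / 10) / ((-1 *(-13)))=19 / 130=0.15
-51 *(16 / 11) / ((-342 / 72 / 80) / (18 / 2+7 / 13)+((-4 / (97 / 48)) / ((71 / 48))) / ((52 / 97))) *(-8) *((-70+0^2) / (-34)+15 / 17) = -697.50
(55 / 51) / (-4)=-55 / 204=-0.27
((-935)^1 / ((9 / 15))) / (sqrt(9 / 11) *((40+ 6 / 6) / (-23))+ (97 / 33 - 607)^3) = 234661160402244418174200 / 33191157304084915939776996373 - 517588075275975 *sqrt(11) / 33191157304084915939776996373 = 0.00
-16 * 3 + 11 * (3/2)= -63/2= -31.50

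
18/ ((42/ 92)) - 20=136/ 7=19.43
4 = 4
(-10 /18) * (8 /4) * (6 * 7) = -140 /3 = -46.67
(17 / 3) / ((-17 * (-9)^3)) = 1 / 2187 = 0.00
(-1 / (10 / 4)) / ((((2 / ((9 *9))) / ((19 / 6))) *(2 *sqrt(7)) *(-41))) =513 *sqrt(7) / 5740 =0.24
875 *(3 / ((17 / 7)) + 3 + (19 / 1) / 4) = 534625 / 68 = 7862.13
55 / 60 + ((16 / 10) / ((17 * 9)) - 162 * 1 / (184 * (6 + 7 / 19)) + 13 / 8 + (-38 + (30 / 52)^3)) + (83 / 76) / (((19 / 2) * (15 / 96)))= -58522115484593 / 1688542127415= -34.66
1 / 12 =0.08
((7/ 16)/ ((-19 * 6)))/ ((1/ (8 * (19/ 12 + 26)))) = -2317/ 2736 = -0.85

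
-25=-25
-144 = -144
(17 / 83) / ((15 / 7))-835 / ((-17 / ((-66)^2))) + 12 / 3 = 4528475383 / 21165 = 213960.57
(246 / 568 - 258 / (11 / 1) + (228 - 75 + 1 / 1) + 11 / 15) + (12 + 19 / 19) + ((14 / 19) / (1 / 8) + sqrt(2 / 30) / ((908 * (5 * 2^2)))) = sqrt(15) / 272400 + 134091101 / 890340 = 150.61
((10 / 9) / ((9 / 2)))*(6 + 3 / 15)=124 / 81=1.53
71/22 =3.23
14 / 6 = 7 / 3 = 2.33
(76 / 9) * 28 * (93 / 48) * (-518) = -237301.56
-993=-993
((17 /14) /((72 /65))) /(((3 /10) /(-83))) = -458575 /1512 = -303.29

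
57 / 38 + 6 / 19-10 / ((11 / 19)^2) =-128831 / 4598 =-28.02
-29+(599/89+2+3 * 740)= 2199.73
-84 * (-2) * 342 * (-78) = -4481568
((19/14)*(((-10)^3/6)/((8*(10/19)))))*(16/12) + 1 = -8899/126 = -70.63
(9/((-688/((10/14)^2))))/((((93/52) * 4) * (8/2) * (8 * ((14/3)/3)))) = -8775/468192256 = -0.00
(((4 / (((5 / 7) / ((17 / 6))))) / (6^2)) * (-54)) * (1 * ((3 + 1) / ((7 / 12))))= -816 / 5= -163.20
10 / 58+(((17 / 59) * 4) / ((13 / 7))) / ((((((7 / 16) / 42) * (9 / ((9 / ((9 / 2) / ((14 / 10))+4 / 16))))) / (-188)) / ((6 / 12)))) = -1616.41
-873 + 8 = -865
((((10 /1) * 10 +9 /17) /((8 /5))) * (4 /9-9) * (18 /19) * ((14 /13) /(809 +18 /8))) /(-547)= 167482 /135514327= 0.00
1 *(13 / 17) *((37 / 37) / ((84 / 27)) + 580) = 211237 / 476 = 443.78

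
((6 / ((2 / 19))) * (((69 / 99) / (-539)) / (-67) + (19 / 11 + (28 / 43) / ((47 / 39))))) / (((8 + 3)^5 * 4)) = 25942238107 / 129296268816253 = 0.00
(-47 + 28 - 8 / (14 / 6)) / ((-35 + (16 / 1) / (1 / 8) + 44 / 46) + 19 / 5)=-18055 / 78694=-0.23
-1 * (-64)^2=-4096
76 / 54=38 / 27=1.41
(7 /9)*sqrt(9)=7 /3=2.33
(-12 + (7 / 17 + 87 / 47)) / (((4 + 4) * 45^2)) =-389 / 647190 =-0.00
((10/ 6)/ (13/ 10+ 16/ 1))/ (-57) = -50/ 29583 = -0.00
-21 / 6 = -3.50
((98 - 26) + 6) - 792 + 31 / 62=-1427 / 2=-713.50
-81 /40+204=8079 /40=201.98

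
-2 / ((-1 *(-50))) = -1 / 25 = -0.04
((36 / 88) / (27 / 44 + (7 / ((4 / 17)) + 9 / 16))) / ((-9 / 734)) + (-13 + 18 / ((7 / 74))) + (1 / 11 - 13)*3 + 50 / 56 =231973717 / 1676444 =138.37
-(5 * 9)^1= -45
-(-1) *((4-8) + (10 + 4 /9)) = 58 /9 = 6.44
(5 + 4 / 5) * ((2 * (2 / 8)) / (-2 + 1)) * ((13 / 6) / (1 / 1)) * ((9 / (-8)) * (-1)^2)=1131 / 160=7.07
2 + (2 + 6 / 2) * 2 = 12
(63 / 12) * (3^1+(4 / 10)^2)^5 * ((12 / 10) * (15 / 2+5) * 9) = 1744690978233 / 7812500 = 223320.45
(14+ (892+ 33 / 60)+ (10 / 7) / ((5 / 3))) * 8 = 254074 / 35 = 7259.26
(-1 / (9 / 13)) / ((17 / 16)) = -208 / 153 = -1.36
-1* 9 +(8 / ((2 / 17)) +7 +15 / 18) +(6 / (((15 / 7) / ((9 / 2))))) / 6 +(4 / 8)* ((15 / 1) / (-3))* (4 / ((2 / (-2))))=1184 / 15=78.93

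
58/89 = 0.65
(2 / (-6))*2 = -2 / 3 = -0.67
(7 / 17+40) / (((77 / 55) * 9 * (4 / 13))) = 14885 / 1428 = 10.42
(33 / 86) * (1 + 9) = 165 / 43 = 3.84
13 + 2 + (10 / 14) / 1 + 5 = 145 / 7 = 20.71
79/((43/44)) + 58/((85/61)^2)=110.71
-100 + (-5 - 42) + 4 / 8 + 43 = -207 / 2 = -103.50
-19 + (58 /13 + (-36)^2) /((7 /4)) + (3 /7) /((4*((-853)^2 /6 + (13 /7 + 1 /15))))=3356258901105 /4634942858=724.12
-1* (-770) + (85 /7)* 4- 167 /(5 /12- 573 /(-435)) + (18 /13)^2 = 369236958 /509873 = 724.17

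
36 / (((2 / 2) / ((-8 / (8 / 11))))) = -396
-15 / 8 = -1.88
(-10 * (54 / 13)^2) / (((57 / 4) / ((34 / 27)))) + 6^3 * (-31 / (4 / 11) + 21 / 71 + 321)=11620337418 / 227981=50970.64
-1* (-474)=474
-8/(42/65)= -260/21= -12.38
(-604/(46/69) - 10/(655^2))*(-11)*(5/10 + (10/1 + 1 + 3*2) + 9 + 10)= 31212341798/85805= 363759.01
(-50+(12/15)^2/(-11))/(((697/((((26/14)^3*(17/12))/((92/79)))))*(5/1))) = -1194634129/10673817000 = -0.11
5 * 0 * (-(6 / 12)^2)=0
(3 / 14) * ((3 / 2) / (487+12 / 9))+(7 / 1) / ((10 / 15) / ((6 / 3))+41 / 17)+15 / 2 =206139 / 20510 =10.05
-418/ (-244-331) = 418/ 575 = 0.73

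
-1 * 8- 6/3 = -10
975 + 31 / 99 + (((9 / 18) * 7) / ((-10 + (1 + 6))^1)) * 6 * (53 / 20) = 1894391 / 1980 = 956.76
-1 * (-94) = 94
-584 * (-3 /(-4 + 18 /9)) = -876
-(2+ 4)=-6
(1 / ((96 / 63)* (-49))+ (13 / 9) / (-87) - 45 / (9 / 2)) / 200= -1759181 / 35078400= -0.05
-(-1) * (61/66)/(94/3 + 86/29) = 1769/65648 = 0.03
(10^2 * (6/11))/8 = 75/11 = 6.82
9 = 9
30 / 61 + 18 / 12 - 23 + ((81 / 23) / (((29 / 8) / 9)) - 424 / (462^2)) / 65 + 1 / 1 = -1121842589011 / 56448574182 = -19.87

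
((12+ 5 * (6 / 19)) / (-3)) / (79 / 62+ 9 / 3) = -5332 / 5035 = -1.06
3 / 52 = 0.06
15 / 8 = 1.88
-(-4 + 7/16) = 57/16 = 3.56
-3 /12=-1 /4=-0.25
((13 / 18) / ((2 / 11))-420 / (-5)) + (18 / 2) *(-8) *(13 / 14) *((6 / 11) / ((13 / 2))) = 228307 / 2772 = 82.36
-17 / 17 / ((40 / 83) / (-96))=996 / 5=199.20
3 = 3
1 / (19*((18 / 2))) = 1 / 171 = 0.01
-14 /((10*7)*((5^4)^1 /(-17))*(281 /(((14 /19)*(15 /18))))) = 119 /10010625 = 0.00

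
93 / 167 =0.56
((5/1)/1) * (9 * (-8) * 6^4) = -466560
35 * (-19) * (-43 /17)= 28595 /17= 1682.06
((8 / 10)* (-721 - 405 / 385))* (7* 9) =-2001528 / 55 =-36391.42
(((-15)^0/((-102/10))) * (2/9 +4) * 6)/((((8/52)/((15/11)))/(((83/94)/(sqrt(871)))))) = -39425 * sqrt(871)/1766589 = -0.66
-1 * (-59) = 59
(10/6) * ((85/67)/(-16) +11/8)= 2315/1072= 2.16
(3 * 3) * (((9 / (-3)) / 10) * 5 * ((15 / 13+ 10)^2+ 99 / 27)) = -292203 / 169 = -1729.01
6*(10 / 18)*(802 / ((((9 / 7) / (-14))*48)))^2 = 1930416005 / 17496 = 110334.71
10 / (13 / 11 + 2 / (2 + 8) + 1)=550 / 131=4.20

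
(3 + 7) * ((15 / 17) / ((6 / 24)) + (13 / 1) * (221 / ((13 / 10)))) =376300 / 17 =22135.29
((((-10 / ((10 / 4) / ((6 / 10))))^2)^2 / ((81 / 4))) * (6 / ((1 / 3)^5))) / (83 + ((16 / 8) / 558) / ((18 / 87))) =28.77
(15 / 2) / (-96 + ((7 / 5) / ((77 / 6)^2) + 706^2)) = 0.00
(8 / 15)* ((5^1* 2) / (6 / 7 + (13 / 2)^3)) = 896 / 46281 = 0.02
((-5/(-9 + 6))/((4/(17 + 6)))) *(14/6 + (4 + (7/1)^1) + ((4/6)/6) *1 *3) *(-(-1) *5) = 23575/36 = 654.86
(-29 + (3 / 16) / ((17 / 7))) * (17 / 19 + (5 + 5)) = -1628469 / 5168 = -315.11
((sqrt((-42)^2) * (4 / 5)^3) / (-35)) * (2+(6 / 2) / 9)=-1.43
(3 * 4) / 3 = 4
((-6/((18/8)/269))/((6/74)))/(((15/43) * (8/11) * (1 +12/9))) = -4707769/315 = -14945.30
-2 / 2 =-1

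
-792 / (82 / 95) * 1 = -37620 / 41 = -917.56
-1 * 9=-9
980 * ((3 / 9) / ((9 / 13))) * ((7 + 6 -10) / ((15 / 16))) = 40768 / 27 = 1509.93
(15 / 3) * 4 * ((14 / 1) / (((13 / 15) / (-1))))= -323.08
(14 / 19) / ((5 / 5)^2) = 14 / 19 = 0.74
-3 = -3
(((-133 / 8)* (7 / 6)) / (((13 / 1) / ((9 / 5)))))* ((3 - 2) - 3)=5.37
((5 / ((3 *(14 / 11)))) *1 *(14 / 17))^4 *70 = 640543750 / 6765201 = 94.68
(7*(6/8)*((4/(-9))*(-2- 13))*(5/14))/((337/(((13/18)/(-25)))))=-13/12132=-0.00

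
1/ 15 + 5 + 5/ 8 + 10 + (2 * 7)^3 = 331163/ 120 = 2759.69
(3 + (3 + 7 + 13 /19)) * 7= 1820 /19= 95.79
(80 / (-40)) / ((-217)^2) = -2 / 47089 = -0.00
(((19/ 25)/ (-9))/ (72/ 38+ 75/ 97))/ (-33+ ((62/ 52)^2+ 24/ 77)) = 165700444/ 163685309625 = 0.00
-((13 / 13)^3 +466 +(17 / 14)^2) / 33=-30607 / 2156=-14.20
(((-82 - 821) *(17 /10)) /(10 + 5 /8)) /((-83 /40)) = 28896 /415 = 69.63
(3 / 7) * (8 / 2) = 12 / 7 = 1.71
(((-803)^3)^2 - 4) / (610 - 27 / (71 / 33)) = 75836433232559625 / 169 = 448736291316920.86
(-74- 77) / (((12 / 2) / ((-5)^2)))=-3775 / 6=-629.17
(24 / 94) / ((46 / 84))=0.47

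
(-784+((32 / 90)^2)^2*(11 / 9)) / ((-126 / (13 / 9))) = 188066379176 / 20925489375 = 8.99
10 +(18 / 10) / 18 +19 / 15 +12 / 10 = 377 / 30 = 12.57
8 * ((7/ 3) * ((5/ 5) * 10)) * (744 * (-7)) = -972160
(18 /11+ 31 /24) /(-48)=-773 /12672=-0.06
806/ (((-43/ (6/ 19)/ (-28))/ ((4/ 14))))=38688/ 817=47.35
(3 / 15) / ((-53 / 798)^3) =-682.67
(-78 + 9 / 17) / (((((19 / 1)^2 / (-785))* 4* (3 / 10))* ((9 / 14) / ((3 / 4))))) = 12061525 / 73644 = 163.78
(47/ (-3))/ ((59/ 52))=-2444/ 177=-13.81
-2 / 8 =-1 / 4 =-0.25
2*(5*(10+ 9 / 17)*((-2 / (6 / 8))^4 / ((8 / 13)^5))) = 332307235 / 5508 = 60331.74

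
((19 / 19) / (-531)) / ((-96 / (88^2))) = 242 / 1593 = 0.15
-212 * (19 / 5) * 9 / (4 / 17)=-154071 / 5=-30814.20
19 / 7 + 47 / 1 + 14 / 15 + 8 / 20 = 51.05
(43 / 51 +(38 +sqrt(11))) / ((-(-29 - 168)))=sqrt(11) / 197 +1981 / 10047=0.21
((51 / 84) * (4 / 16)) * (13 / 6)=221 / 672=0.33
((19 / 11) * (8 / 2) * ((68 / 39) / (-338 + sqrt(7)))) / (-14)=2584 * sqrt(7) / 343053711 + 67184 / 26388747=0.00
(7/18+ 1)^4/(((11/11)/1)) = 390625/104976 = 3.72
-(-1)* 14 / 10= 7 / 5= 1.40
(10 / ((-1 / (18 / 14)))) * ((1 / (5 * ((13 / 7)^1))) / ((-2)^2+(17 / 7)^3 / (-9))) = -55566 / 96655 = -0.57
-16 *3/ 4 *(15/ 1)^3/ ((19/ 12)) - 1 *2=-486038/ 19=-25580.95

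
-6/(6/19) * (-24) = 456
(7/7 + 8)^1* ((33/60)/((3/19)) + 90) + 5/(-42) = 353317/420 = 841.23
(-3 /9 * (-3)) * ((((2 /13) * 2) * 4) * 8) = 128 /13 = 9.85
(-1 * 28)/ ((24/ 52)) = -182/ 3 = -60.67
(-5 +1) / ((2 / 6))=-12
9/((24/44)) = 33/2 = 16.50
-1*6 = -6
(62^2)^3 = 56800235584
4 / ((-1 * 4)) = -1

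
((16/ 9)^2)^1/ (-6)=-128/ 243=-0.53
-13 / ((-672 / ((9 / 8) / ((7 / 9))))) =0.03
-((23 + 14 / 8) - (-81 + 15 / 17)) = -7131 / 68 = -104.87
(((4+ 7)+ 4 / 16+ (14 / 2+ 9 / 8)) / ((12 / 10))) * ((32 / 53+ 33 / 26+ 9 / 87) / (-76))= -3221675 / 7672704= -0.42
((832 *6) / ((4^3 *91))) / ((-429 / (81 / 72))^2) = 27 / 4580576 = 0.00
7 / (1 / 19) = 133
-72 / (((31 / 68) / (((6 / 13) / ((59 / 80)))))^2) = -76706611200 / 565345729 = -135.68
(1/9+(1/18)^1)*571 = 571/6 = 95.17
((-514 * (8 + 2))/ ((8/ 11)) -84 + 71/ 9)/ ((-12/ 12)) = 128585/ 18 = 7143.61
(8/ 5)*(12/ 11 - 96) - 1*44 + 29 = -9177/ 55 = -166.85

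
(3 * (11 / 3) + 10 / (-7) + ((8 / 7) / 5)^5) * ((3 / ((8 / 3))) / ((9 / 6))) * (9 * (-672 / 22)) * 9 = -1465996088988 / 82534375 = -17762.25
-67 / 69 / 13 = -67 / 897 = -0.07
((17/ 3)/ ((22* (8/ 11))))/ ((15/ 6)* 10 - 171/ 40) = 85/ 4974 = 0.02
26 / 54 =13 / 27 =0.48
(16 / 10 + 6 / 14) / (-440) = -71 / 15400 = -0.00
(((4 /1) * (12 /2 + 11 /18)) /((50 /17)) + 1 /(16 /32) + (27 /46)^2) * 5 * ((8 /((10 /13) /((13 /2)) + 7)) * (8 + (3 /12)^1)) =10032824087 /19091610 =525.51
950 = 950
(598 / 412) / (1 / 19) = 5681 / 206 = 27.58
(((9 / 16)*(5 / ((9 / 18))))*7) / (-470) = -63 / 752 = -0.08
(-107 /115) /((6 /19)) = -2033 /690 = -2.95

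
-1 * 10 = -10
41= 41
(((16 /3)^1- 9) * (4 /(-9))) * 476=20944 /27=775.70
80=80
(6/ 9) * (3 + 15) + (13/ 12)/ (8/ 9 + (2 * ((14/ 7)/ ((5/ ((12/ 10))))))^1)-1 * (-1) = 1739/ 128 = 13.59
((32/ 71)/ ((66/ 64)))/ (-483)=-1024/ 1131669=-0.00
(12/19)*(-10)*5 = -600/19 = -31.58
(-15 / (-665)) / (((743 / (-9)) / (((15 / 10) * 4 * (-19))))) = 162 / 5201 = 0.03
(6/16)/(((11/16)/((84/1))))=504/11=45.82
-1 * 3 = -3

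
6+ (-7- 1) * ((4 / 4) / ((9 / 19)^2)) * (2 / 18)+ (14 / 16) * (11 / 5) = 3.96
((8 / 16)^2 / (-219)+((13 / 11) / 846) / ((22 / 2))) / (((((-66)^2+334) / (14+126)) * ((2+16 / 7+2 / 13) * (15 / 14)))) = -9658831 / 1517036481180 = -0.00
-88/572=-2/13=-0.15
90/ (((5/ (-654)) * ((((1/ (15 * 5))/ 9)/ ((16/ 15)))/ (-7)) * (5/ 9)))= 106795584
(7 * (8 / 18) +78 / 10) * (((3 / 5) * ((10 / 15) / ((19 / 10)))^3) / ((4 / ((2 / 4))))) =0.04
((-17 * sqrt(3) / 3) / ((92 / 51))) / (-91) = 289 * sqrt(3) / 8372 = 0.06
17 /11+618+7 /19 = 129562 /209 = 619.91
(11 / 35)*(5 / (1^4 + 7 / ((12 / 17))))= 132 / 917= 0.14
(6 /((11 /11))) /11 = 6 /11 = 0.55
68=68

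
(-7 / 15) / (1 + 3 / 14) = -98 / 255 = -0.38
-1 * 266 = -266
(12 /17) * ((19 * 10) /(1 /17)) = 2280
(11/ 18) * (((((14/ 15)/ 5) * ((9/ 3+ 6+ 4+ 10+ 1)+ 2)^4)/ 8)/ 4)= 2199197/ 1350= 1629.03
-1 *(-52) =52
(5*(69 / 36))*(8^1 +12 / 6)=575 / 6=95.83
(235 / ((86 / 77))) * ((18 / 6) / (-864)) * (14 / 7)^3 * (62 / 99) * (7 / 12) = -356965 / 167184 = -2.14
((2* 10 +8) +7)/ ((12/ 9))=105/ 4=26.25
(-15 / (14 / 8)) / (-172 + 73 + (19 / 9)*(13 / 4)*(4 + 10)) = 1080 / 371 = 2.91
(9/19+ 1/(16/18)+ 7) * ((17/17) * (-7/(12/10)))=-45745/912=-50.16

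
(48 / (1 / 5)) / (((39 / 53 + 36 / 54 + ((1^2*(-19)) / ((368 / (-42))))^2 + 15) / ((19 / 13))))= 24546954240 / 1476922291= 16.62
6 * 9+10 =64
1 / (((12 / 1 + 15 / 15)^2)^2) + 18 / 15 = 1.20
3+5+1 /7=8.14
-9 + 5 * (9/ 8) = -27/ 8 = -3.38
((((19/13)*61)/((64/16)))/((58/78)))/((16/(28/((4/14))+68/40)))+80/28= 24637183/129920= 189.63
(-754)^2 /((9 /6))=1137032 /3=379010.67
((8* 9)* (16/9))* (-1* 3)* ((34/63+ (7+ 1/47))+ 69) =-29017216/987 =-29399.41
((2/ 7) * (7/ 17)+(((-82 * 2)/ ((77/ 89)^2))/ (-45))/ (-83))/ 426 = 11102941/ 80186375115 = 0.00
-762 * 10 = -7620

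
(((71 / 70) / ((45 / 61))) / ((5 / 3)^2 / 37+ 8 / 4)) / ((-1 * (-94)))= 160247 / 22733900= 0.01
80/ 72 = 10/ 9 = 1.11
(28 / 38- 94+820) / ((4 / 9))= 31068 / 19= 1635.16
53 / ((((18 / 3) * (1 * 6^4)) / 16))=53 / 486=0.11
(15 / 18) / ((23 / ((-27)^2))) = 1215 / 46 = 26.41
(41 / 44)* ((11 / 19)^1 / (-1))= -41 / 76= -0.54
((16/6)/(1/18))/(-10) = -24/5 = -4.80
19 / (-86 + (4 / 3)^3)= -513 / 2258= -0.23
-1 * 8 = -8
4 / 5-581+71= -509.20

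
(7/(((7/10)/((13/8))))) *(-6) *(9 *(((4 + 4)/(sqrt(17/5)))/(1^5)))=-7020 *sqrt(85)/17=-3807.13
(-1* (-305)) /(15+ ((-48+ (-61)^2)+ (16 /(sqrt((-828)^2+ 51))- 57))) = 0.08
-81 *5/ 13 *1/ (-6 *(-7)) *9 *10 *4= -24300/ 91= -267.03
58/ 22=29/ 11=2.64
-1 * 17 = -17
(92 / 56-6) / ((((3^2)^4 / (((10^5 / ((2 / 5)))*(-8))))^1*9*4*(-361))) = -15250000 / 149216823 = -0.10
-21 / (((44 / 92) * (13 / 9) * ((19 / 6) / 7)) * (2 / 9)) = -821583 / 2717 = -302.39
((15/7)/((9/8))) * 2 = 80/21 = 3.81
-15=-15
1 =1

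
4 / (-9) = -4 / 9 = -0.44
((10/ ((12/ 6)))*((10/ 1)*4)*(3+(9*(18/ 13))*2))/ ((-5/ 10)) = -145200/ 13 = -11169.23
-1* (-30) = 30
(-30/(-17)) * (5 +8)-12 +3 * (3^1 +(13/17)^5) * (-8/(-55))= 965560566/78092135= 12.36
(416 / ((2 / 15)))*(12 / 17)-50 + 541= 45787 / 17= 2693.35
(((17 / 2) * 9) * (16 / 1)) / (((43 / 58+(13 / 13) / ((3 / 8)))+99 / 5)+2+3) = 1064880 / 24541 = 43.39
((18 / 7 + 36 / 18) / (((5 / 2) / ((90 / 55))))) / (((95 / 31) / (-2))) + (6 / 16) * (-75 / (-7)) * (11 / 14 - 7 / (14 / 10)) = -77361363 / 4096400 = -18.89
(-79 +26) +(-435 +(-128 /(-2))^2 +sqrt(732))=2* sqrt(183) +3608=3635.06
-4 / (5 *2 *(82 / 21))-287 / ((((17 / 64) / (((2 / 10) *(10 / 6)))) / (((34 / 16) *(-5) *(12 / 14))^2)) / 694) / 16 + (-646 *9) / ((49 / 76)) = -26211241173 / 20090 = -1304690.95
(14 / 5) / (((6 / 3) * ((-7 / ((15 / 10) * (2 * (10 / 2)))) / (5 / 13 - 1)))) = 24 / 13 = 1.85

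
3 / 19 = 0.16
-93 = -93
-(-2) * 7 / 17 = 14 / 17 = 0.82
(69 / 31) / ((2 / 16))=552 / 31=17.81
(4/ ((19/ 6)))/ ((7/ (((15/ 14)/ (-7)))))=-180/ 6517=-0.03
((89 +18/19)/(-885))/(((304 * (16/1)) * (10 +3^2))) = -1709/1553975040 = -0.00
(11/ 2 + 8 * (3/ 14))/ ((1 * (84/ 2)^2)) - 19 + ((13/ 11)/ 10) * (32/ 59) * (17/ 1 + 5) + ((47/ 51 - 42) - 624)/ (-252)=-5553406909/ 371551320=-14.95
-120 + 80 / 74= -4400 / 37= -118.92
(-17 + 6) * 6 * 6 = -396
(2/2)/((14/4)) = 2/7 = 0.29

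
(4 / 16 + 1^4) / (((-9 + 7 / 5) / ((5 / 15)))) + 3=1343 / 456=2.95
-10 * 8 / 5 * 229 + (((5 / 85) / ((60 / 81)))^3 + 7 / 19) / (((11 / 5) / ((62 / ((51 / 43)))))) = -153132861375059 / 41894133600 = -3655.23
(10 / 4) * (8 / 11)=20 / 11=1.82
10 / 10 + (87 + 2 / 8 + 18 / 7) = 2543 / 28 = 90.82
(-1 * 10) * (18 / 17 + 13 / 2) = -75.59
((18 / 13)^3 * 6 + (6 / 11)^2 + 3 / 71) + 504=9819740523 / 18874427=520.27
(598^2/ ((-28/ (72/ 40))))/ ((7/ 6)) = -4827654/ 245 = -19704.71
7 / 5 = 1.40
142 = 142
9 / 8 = 1.12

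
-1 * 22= -22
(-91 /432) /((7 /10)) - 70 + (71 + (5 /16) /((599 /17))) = 183193 /258768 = 0.71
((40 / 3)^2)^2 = 2560000 / 81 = 31604.94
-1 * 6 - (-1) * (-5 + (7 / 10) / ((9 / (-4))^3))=-40319 / 3645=-11.06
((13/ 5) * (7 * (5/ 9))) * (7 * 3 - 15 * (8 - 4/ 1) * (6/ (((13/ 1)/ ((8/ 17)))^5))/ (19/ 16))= 490806900107111/ 2311494539289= 212.33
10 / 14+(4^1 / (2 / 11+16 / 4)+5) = 1074 / 161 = 6.67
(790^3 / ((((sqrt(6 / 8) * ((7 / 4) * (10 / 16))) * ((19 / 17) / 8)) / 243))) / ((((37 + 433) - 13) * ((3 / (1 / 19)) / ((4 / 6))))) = 15449081241600 * sqrt(3) / 1154839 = 23170843.42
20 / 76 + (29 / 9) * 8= 4453 / 171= 26.04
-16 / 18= -8 / 9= -0.89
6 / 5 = 1.20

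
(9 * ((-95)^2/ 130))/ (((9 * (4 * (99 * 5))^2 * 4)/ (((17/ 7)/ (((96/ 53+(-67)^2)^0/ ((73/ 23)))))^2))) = 555969241/ 2113710318720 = 0.00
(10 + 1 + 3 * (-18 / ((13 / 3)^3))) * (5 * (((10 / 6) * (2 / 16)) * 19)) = 10786775 / 52728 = 204.57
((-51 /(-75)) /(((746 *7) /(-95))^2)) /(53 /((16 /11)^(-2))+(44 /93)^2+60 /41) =263324487393 /133175851654458032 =0.00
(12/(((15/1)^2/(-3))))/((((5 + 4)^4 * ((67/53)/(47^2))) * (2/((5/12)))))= -117077/13187610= -0.01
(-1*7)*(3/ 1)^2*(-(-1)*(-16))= 1008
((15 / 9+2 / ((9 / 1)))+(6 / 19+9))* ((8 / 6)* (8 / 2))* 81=91968 / 19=4840.42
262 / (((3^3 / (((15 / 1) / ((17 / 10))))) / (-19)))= -248900 / 153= -1626.80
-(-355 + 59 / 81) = 28696 / 81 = 354.27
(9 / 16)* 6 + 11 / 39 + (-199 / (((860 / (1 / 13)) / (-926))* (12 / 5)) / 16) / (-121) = 31631277 / 8657792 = 3.65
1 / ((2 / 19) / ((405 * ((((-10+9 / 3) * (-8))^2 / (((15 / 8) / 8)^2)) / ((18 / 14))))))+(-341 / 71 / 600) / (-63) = 458498365194581 / 2683800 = 170839244.80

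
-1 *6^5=-7776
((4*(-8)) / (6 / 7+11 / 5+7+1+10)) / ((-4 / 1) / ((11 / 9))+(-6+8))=80 / 67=1.19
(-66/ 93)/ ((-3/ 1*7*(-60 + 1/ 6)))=-44/ 77903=-0.00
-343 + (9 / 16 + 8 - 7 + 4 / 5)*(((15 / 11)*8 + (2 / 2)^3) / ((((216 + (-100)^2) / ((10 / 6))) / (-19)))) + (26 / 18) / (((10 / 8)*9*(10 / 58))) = -1246463089247 / 3640982400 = -342.34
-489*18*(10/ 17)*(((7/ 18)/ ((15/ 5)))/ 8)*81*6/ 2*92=-31885245/ 17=-1875602.65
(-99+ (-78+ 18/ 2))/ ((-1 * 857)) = 168/ 857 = 0.20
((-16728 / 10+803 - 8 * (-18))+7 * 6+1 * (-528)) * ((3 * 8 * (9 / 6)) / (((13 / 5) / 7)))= -1526868 / 13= -117451.38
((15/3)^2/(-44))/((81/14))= -175/1782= -0.10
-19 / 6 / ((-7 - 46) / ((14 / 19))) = 0.04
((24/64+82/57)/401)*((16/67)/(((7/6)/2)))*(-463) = -3063208/3573311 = -0.86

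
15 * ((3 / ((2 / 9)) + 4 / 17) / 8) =7005 / 272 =25.75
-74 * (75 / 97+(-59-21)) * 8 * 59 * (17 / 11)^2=77573865520 / 11737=6609343.57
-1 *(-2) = 2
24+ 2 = 26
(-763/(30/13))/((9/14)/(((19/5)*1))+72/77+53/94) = -682040359/3440940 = -198.21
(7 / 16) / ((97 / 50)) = 0.23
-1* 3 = -3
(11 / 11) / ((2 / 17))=17 / 2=8.50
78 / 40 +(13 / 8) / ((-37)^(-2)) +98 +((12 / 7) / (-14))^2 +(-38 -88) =2198.59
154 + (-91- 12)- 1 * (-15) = 66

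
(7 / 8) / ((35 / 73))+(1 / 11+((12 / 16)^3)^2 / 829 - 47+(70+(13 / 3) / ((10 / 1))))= 14202574813 / 560271360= 25.35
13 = 13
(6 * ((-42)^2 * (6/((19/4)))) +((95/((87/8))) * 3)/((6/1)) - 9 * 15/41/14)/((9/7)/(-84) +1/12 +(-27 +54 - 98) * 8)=-88822804931/3772064452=-23.55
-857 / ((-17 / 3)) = 2571 / 17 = 151.24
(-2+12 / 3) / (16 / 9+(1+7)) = 9 / 44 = 0.20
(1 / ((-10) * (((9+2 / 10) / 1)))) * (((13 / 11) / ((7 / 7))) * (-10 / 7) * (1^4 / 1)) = 65 / 3542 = 0.02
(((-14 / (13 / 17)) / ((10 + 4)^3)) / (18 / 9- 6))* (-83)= -1411 / 10192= -0.14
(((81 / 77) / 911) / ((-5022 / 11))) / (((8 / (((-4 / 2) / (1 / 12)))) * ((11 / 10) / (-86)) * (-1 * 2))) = 645 / 2174557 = 0.00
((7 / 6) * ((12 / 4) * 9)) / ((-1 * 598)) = -0.05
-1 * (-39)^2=-1521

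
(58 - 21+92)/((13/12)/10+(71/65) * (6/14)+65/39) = 93912/1633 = 57.51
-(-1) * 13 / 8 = 13 / 8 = 1.62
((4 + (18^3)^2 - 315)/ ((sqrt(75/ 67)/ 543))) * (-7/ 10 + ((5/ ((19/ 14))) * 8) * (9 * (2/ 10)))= 61235286248591 * sqrt(201)/ 950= 913852650415.71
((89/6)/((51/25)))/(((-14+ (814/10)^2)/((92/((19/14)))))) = 35822500/480524193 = 0.07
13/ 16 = 0.81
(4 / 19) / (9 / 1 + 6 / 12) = 8 / 361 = 0.02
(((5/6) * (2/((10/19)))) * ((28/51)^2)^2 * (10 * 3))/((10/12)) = 23356928/2255067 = 10.36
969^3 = 909853209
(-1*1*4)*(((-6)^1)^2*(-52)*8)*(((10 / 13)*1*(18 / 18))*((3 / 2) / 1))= 69120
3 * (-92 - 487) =-1737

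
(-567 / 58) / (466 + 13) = -0.02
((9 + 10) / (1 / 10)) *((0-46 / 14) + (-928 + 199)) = -973940 / 7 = -139134.29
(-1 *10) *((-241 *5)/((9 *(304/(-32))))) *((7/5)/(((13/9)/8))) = -269920/247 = -1092.79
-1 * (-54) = 54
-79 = -79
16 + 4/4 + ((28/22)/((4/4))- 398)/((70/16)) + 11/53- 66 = -2845946/20405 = -139.47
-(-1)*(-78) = -78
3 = 3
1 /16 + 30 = 481 /16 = 30.06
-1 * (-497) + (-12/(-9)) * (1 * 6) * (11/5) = 2573/5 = 514.60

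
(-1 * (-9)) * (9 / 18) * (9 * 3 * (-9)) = -2187 / 2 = -1093.50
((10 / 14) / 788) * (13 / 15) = 13 / 16548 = 0.00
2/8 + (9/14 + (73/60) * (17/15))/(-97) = 70019/305550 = 0.23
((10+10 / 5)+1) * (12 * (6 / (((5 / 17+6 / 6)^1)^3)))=574821 / 1331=431.87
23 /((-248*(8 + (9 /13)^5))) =-8539739 /751289464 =-0.01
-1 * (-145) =145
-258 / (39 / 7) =-602 / 13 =-46.31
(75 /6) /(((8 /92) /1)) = 575 /4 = 143.75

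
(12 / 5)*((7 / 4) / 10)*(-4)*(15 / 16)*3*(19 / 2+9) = -6993 / 80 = -87.41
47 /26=1.81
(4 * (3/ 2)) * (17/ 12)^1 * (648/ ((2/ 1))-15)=5253/ 2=2626.50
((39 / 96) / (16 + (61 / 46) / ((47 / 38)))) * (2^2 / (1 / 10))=14053 / 14764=0.95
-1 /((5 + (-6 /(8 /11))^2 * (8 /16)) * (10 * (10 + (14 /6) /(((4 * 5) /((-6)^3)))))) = 4 /23731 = 0.00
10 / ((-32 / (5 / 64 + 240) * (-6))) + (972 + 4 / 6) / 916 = 13.57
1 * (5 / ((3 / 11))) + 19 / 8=497 / 24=20.71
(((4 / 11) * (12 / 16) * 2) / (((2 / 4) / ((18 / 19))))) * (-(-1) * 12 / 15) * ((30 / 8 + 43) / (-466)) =-1836 / 22135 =-0.08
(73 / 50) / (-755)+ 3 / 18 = 9328 / 56625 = 0.16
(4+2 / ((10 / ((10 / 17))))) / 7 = 10 / 17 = 0.59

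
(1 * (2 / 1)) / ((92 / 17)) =17 / 46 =0.37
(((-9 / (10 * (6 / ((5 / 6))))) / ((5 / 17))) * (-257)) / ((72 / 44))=48059 / 720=66.75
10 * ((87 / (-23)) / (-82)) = 435 / 943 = 0.46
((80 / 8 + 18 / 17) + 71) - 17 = 1106 / 17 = 65.06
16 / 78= 8 / 39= 0.21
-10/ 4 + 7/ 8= -13/ 8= -1.62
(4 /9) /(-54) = -2 /243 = -0.01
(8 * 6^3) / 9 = 192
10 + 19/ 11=129/ 11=11.73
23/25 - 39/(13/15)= -44.08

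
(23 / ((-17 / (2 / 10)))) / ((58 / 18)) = -207 / 2465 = -0.08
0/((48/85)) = 0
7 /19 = 0.37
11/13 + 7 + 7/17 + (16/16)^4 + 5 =3151/221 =14.26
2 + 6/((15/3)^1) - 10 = -34/5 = -6.80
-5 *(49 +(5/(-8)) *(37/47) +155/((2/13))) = -1985295/376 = -5280.04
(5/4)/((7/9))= 45/28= 1.61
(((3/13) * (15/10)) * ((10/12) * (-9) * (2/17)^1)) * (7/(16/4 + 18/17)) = -945/2236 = -0.42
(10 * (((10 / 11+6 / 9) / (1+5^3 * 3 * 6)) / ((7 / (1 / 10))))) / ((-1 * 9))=-52 / 4679829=-0.00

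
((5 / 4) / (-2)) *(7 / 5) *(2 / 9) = -7 / 36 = -0.19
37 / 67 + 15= 1042 / 67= 15.55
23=23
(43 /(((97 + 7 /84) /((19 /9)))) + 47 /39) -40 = -37.86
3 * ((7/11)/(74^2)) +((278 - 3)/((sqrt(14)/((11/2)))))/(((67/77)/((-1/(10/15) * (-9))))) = 21/60236 +898425 * sqrt(14)/536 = 6271.64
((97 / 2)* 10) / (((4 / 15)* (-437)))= -7275 / 1748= -4.16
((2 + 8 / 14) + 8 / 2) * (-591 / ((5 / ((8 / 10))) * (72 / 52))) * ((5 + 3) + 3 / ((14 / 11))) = -3416374 / 735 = -4648.13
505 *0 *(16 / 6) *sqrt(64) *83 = 0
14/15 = 0.93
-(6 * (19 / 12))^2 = -361 / 4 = -90.25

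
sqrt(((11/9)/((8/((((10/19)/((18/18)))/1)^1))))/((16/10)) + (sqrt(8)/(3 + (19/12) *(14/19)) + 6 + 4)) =sqrt(2495232 *sqrt(2) + 52245250)/2280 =3.28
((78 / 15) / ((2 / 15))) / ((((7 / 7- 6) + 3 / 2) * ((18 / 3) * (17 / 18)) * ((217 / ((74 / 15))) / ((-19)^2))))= -2083692 / 129115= -16.14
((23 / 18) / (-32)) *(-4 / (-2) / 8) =-23 / 2304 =-0.01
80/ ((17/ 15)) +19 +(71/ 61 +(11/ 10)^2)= 9536477/ 103700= 91.96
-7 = -7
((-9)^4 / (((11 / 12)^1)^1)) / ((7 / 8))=629856 / 77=8179.95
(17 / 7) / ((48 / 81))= 459 / 112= 4.10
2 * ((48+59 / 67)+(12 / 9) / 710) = 97.76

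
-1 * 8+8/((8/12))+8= 12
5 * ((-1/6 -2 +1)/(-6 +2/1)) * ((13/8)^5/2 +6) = 26757815/1572864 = 17.01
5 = 5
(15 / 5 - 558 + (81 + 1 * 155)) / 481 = -0.66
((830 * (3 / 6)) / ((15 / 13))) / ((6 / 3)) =1079 / 6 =179.83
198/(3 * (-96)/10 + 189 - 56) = 990/521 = 1.90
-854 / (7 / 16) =-1952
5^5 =3125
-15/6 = -5/2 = -2.50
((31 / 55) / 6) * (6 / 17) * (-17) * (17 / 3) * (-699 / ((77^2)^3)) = 122791 / 11463230904895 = 0.00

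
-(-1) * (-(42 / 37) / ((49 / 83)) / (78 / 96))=-7968 / 3367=-2.37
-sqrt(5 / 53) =-sqrt(265) / 53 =-0.31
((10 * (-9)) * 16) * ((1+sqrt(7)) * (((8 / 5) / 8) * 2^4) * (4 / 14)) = -9216 * sqrt(7) / 7 - 9216 / 7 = -4799.89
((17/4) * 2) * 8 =68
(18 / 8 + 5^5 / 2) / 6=6259 / 24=260.79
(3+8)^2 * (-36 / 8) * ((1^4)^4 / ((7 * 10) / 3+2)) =-21.49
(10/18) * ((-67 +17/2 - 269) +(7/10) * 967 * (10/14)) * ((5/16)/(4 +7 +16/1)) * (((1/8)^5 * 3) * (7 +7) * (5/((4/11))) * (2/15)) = 25025/10616832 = 0.00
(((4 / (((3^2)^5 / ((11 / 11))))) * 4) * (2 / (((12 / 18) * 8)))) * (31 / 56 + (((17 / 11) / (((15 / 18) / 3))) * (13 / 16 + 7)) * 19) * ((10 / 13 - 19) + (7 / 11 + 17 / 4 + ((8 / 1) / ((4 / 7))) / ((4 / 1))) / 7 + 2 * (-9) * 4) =-30245901857 / 4045617576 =-7.48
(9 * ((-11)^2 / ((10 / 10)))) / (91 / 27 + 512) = 243 / 115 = 2.11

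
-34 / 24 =-17 / 12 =-1.42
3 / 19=0.16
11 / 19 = 0.58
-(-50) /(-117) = -50 /117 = -0.43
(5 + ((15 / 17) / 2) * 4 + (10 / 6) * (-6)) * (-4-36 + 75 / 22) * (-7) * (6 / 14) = -12075 / 34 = -355.15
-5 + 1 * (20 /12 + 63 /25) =-61 /75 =-0.81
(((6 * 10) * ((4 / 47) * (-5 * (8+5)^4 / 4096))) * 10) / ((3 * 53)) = -3570125 / 318848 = -11.20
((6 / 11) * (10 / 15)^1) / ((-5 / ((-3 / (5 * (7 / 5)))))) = 12 / 385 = 0.03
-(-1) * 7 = 7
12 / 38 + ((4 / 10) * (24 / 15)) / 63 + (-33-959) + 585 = -12169721 / 29925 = -406.67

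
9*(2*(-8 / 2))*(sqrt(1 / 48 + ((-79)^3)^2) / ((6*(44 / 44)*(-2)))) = 7*sqrt(714379461123) / 2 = 2958234.00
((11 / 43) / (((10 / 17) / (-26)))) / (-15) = 2431 / 3225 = 0.75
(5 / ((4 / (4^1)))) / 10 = 1 / 2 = 0.50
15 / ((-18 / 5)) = -25 / 6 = -4.17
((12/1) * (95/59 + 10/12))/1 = 1730/59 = 29.32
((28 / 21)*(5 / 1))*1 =20 / 3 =6.67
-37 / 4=-9.25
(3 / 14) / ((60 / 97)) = 97 / 280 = 0.35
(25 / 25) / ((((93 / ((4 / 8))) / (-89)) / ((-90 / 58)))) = 1335 / 1798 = 0.74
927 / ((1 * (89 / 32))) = 29664 / 89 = 333.30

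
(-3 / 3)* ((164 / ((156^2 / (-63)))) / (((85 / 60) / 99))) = 29.67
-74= -74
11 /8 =1.38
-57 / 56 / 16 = -57 / 896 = -0.06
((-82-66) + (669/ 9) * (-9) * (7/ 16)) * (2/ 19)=-7051/ 152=-46.39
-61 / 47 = -1.30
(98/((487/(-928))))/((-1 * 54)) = 45472/13149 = 3.46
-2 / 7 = -0.29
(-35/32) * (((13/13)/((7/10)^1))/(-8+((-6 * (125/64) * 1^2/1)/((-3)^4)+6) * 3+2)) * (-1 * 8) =3600/3331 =1.08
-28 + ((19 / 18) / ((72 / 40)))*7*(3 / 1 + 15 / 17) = -5537 / 459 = -12.06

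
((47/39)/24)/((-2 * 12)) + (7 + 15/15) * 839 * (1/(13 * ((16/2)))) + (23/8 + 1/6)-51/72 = 1502161/22464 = 66.87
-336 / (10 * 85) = -168 / 425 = -0.40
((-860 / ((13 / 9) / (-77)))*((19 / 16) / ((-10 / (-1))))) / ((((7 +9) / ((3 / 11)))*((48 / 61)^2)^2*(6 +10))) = 79184364679 / 5234491392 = 15.13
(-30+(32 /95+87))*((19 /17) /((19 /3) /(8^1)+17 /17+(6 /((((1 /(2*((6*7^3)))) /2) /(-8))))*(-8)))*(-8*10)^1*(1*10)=-4183296 /257944927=-0.02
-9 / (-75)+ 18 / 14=246 / 175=1.41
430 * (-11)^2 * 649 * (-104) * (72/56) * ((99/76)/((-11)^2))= -6464935620/133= -48608538.50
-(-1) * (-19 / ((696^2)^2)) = -19 / 234658861056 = -0.00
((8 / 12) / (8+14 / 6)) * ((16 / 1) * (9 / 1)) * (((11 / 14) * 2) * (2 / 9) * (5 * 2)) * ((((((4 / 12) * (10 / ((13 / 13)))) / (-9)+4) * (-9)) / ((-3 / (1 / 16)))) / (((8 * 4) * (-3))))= -385 / 1674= -0.23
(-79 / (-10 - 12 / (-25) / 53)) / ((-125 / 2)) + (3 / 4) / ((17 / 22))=949777 / 1125230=0.84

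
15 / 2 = 7.50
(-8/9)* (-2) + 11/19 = 403/171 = 2.36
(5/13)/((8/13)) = 5/8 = 0.62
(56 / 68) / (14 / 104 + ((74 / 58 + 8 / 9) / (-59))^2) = 172630058328 / 28500569819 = 6.06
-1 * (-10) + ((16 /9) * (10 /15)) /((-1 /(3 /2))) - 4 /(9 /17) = 2 /3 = 0.67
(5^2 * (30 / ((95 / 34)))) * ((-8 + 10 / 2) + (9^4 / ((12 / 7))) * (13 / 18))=28163475 / 38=741144.08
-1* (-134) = 134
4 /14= 2 /7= 0.29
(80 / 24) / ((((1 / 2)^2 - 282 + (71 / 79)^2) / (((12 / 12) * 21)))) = -1747480 / 7013443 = -0.25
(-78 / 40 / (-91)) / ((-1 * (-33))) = 1 / 1540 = 0.00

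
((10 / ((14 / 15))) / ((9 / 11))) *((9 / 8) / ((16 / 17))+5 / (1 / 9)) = 542025 / 896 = 604.94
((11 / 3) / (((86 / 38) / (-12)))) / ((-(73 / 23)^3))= 0.61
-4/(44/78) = -78/11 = -7.09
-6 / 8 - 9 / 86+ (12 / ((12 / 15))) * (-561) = -1447527 / 172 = -8415.85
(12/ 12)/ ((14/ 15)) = 15/ 14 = 1.07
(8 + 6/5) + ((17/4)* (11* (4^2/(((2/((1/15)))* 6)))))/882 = 73067/7938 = 9.20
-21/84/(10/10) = -1/4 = -0.25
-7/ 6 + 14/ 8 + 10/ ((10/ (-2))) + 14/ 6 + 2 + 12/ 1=179/ 12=14.92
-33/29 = -1.14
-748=-748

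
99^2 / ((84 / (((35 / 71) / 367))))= 16335 / 104228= 0.16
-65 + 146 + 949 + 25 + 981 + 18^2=2360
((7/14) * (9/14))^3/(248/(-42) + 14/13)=-28431/4133248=-0.01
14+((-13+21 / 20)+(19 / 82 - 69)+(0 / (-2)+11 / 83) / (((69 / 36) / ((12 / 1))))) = -103140601 / 1565380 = -65.89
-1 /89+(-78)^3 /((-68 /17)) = 10558781 /89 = 118637.99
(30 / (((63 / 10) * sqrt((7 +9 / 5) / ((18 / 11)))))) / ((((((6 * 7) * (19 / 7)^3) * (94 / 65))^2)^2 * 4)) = 367518931609375 * sqrt(10) / 4926997117443615777282627072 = 0.00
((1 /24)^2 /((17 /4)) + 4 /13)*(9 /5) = 1961 /3536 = 0.55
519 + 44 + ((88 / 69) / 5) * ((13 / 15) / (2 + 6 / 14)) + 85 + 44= 60886708 / 87975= 692.09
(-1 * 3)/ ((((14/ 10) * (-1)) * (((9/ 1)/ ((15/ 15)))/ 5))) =25/ 21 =1.19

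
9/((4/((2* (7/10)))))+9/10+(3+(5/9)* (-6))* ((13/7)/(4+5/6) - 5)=68069/12180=5.59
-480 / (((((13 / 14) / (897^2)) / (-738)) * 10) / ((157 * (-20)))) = -96382195902720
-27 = -27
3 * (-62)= -186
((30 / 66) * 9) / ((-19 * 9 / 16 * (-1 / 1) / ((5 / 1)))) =400 / 209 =1.91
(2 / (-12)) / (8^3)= -1 / 3072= -0.00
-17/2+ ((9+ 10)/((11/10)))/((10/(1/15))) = -2767/330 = -8.38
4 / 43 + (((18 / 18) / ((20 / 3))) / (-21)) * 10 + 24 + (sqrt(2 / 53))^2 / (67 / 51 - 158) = 6124504699 / 254960846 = 24.02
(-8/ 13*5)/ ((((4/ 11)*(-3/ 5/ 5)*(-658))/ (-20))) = 27500/ 12831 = 2.14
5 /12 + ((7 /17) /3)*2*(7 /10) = 207 /340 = 0.61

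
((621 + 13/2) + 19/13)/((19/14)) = 114471/247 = 463.45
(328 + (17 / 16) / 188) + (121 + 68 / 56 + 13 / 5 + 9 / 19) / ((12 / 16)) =2970812923 / 6000960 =495.06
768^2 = 589824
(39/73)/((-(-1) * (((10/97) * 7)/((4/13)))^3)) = 21904152/528948875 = 0.04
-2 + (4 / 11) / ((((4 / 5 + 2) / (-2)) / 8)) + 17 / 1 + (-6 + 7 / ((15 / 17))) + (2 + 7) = 27553 / 1155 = 23.86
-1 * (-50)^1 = 50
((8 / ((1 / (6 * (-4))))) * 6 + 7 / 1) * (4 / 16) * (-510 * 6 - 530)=2055275 / 2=1027637.50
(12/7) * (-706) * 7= -8472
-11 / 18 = -0.61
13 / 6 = 2.17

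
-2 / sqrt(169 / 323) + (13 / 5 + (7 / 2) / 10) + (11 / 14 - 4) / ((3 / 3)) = -2 *sqrt(323) / 13 - 37 / 140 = -3.03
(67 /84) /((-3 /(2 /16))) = -67 /2016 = -0.03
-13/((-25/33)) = 429/25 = 17.16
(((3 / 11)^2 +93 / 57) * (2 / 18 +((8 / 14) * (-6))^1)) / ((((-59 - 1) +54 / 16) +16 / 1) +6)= 31376 / 191961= 0.16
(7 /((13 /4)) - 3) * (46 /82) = -253 /533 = -0.47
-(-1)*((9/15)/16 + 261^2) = 68121.04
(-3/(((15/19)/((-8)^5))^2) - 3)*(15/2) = -387620798689/10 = -38762079868.90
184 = 184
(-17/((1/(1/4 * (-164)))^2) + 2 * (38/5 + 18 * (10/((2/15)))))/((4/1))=-129309/20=-6465.45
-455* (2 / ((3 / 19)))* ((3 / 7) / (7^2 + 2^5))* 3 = -91.48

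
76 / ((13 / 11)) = 836 / 13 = 64.31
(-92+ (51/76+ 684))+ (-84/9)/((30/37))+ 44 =2138047/3420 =625.16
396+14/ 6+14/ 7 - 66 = 1003/ 3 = 334.33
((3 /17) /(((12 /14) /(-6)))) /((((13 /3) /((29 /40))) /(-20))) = 1827 /442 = 4.13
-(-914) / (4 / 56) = 12796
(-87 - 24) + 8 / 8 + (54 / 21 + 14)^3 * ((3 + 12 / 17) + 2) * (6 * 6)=5450007422 / 5831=934660.85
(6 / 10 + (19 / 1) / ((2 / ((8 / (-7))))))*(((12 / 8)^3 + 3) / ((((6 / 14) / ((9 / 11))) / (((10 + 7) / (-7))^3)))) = 269856351 / 150920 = 1788.08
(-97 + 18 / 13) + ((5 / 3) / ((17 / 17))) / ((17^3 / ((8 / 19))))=-348090443 / 3640533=-95.62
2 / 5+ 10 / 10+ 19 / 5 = 26 / 5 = 5.20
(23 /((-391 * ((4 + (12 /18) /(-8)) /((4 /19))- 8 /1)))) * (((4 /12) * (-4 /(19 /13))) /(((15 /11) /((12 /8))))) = 4576 /822035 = 0.01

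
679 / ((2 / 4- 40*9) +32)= -1358 / 655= -2.07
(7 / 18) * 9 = 3.50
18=18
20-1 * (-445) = 465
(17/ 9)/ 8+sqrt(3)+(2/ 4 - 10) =-667/ 72+sqrt(3) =-7.53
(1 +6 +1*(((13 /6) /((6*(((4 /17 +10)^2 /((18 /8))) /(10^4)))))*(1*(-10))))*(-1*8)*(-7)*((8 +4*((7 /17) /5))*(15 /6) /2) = -448123.30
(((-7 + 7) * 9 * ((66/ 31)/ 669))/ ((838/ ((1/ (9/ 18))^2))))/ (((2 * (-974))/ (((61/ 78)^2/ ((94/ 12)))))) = 0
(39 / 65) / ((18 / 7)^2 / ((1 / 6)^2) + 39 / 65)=49 / 19489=0.00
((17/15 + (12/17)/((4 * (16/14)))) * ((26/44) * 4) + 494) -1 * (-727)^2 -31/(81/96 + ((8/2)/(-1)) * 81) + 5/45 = -20421807431063/38675340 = -528031.75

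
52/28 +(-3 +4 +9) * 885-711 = 56986/7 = 8140.86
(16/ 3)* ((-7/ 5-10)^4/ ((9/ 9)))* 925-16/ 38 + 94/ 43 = 1701852591938/ 20425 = 83322036.32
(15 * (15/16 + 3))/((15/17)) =1071/16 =66.94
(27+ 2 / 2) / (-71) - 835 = -59313 / 71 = -835.39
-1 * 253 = -253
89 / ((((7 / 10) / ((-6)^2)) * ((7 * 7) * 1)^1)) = 32040 / 343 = 93.41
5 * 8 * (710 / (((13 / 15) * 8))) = 53250 / 13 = 4096.15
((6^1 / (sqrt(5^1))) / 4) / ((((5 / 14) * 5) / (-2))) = -42 * sqrt(5) / 125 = -0.75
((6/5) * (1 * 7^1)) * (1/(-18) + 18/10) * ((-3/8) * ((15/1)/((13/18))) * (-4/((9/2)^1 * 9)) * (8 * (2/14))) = 2512/195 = 12.88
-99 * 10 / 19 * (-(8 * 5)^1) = 39600 / 19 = 2084.21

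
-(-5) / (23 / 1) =5 / 23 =0.22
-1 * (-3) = 3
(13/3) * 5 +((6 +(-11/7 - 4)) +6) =590/21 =28.10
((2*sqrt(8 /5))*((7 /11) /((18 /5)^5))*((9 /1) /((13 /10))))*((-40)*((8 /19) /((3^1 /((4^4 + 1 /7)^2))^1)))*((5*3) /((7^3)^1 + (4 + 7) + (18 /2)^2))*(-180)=1461295000000*sqrt(10) /109658367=42140.15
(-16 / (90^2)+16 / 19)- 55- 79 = -5123326 / 38475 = -133.16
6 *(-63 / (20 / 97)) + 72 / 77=-1410921 / 770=-1832.36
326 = 326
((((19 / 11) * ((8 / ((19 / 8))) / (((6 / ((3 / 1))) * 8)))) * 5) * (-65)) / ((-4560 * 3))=0.01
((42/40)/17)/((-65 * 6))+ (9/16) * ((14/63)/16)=5413/707200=0.01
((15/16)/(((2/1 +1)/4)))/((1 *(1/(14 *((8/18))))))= 70/9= 7.78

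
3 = 3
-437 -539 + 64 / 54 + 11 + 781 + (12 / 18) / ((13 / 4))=-64096 / 351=-182.61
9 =9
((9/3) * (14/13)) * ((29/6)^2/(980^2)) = 841/10701600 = 0.00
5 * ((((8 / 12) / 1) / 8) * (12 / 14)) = 5 / 14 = 0.36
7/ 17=0.41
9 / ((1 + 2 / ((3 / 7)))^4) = 729 / 83521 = 0.01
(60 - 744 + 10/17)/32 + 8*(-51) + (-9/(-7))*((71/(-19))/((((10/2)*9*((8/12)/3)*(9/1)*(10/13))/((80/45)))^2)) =-7077004247773/16482690000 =-429.36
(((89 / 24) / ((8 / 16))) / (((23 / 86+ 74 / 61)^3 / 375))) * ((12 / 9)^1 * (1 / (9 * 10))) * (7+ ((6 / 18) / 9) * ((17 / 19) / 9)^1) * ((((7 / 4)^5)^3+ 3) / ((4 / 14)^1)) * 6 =2698698764161976372230242032875 / 326649648648628180353024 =8261753.15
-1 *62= -62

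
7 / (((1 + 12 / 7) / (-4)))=-196 / 19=-10.32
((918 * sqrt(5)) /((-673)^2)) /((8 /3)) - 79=-79 + 1377 * sqrt(5) /1811716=-79.00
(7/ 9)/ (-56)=-1/ 72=-0.01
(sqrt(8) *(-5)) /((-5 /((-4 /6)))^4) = -32 *sqrt(2) /10125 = -0.00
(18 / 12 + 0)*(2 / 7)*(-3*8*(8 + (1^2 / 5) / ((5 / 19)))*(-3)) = 47304 / 175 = 270.31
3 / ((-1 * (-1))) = 3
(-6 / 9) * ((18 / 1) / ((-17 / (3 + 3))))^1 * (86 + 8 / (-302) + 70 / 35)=956448 / 2567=372.59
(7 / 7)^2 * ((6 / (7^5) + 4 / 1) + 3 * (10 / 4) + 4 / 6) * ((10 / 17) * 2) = 12269470 / 857157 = 14.31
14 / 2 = 7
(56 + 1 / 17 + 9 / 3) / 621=0.10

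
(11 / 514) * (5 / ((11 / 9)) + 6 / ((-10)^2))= 2283 / 25700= 0.09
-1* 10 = -10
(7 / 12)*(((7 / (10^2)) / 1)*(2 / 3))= 49 / 1800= 0.03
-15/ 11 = -1.36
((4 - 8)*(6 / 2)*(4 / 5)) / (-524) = 12 / 655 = 0.02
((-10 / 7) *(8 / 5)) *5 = -80 / 7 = -11.43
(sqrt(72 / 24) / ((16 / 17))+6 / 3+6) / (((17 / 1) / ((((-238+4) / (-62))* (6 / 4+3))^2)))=1108809* sqrt(3) / 61504+2217618 / 16337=166.97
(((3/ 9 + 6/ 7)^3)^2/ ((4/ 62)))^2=57280063629150390625/ 29423310045546564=1946.76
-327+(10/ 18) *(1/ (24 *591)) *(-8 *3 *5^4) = -1742438/ 5319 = -327.59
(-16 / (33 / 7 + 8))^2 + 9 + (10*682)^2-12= 368424709181 / 7921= 46512398.58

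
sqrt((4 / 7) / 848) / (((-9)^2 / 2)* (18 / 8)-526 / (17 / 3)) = -68* sqrt(371) / 85701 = -0.02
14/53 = 0.26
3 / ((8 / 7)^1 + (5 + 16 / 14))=7 / 17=0.41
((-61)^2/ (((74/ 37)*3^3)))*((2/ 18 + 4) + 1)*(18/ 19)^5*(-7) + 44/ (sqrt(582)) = -4658453856/ 2476099 + 22*sqrt(582)/ 291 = -1879.54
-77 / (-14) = 11 / 2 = 5.50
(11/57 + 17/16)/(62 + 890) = 1145/868224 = 0.00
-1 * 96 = -96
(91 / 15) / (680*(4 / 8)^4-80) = -182 / 1125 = -0.16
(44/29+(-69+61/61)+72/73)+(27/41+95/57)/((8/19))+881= 855151021/1041564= 821.03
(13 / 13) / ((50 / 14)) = 7 / 25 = 0.28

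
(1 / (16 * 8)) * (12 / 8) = 3 / 256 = 0.01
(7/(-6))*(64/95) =-224/285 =-0.79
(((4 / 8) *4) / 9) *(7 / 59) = 14 / 531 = 0.03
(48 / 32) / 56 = 3 / 112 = 0.03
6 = 6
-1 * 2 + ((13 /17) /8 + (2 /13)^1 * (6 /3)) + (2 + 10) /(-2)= -13431 /1768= -7.60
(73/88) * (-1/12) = -73/1056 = -0.07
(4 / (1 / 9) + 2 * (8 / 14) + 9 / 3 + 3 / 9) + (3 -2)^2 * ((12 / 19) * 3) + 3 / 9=17039 / 399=42.70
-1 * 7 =-7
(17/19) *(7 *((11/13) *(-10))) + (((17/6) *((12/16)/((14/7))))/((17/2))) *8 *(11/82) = -52.86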